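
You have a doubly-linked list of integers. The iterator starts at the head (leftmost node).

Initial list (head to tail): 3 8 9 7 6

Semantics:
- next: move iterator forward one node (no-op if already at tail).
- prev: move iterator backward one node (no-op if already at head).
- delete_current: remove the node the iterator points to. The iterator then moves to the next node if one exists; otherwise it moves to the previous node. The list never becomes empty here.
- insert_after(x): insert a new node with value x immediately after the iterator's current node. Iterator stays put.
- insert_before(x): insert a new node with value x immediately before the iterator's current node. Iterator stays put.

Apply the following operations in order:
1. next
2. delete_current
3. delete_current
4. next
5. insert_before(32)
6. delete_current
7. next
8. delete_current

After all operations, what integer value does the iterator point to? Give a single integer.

After 1 (next): list=[3, 8, 9, 7, 6] cursor@8
After 2 (delete_current): list=[3, 9, 7, 6] cursor@9
After 3 (delete_current): list=[3, 7, 6] cursor@7
After 4 (next): list=[3, 7, 6] cursor@6
After 5 (insert_before(32)): list=[3, 7, 32, 6] cursor@6
After 6 (delete_current): list=[3, 7, 32] cursor@32
After 7 (next): list=[3, 7, 32] cursor@32
After 8 (delete_current): list=[3, 7] cursor@7

Answer: 7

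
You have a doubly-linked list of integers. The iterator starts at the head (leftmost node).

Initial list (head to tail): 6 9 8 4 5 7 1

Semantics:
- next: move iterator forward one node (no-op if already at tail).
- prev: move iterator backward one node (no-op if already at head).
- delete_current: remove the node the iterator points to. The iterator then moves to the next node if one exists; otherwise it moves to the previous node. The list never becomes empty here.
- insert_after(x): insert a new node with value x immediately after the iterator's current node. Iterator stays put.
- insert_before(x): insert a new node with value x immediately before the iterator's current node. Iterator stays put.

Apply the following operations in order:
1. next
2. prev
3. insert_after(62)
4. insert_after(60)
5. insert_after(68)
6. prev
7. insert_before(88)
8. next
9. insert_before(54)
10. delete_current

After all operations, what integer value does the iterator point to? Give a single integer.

After 1 (next): list=[6, 9, 8, 4, 5, 7, 1] cursor@9
After 2 (prev): list=[6, 9, 8, 4, 5, 7, 1] cursor@6
After 3 (insert_after(62)): list=[6, 62, 9, 8, 4, 5, 7, 1] cursor@6
After 4 (insert_after(60)): list=[6, 60, 62, 9, 8, 4, 5, 7, 1] cursor@6
After 5 (insert_after(68)): list=[6, 68, 60, 62, 9, 8, 4, 5, 7, 1] cursor@6
After 6 (prev): list=[6, 68, 60, 62, 9, 8, 4, 5, 7, 1] cursor@6
After 7 (insert_before(88)): list=[88, 6, 68, 60, 62, 9, 8, 4, 5, 7, 1] cursor@6
After 8 (next): list=[88, 6, 68, 60, 62, 9, 8, 4, 5, 7, 1] cursor@68
After 9 (insert_before(54)): list=[88, 6, 54, 68, 60, 62, 9, 8, 4, 5, 7, 1] cursor@68
After 10 (delete_current): list=[88, 6, 54, 60, 62, 9, 8, 4, 5, 7, 1] cursor@60

Answer: 60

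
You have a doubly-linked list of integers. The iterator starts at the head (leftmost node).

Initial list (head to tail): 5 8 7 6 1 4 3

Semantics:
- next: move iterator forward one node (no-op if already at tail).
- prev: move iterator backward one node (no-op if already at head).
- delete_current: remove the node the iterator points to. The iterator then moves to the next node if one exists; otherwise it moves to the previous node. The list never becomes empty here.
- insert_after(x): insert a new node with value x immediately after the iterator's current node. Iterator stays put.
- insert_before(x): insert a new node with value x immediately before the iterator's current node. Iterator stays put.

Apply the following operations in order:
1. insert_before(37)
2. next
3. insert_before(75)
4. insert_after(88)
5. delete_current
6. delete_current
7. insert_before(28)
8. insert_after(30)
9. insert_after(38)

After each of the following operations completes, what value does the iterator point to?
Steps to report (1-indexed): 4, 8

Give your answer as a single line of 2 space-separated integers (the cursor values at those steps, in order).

Answer: 8 7

Derivation:
After 1 (insert_before(37)): list=[37, 5, 8, 7, 6, 1, 4, 3] cursor@5
After 2 (next): list=[37, 5, 8, 7, 6, 1, 4, 3] cursor@8
After 3 (insert_before(75)): list=[37, 5, 75, 8, 7, 6, 1, 4, 3] cursor@8
After 4 (insert_after(88)): list=[37, 5, 75, 8, 88, 7, 6, 1, 4, 3] cursor@8
After 5 (delete_current): list=[37, 5, 75, 88, 7, 6, 1, 4, 3] cursor@88
After 6 (delete_current): list=[37, 5, 75, 7, 6, 1, 4, 3] cursor@7
After 7 (insert_before(28)): list=[37, 5, 75, 28, 7, 6, 1, 4, 3] cursor@7
After 8 (insert_after(30)): list=[37, 5, 75, 28, 7, 30, 6, 1, 4, 3] cursor@7
After 9 (insert_after(38)): list=[37, 5, 75, 28, 7, 38, 30, 6, 1, 4, 3] cursor@7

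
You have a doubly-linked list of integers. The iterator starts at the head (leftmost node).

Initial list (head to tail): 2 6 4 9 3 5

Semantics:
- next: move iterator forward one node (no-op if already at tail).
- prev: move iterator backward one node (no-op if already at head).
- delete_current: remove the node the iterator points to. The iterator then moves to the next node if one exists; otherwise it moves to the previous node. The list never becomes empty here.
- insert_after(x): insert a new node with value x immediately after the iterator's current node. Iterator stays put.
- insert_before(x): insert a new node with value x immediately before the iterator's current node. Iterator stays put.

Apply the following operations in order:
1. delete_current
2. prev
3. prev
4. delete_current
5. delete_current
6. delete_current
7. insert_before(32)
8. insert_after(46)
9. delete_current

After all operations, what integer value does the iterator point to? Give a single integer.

Answer: 46

Derivation:
After 1 (delete_current): list=[6, 4, 9, 3, 5] cursor@6
After 2 (prev): list=[6, 4, 9, 3, 5] cursor@6
After 3 (prev): list=[6, 4, 9, 3, 5] cursor@6
After 4 (delete_current): list=[4, 9, 3, 5] cursor@4
After 5 (delete_current): list=[9, 3, 5] cursor@9
After 6 (delete_current): list=[3, 5] cursor@3
After 7 (insert_before(32)): list=[32, 3, 5] cursor@3
After 8 (insert_after(46)): list=[32, 3, 46, 5] cursor@3
After 9 (delete_current): list=[32, 46, 5] cursor@46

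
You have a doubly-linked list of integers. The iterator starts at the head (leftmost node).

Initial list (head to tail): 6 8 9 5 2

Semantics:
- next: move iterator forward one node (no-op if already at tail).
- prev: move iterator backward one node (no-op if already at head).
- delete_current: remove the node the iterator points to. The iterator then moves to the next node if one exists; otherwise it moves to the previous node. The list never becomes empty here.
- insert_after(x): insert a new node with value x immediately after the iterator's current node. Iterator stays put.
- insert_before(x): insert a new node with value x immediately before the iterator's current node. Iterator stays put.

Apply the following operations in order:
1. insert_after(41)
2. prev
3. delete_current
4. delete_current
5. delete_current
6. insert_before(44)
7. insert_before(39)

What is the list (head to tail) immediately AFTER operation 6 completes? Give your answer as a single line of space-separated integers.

Answer: 44 9 5 2

Derivation:
After 1 (insert_after(41)): list=[6, 41, 8, 9, 5, 2] cursor@6
After 2 (prev): list=[6, 41, 8, 9, 5, 2] cursor@6
After 3 (delete_current): list=[41, 8, 9, 5, 2] cursor@41
After 4 (delete_current): list=[8, 9, 5, 2] cursor@8
After 5 (delete_current): list=[9, 5, 2] cursor@9
After 6 (insert_before(44)): list=[44, 9, 5, 2] cursor@9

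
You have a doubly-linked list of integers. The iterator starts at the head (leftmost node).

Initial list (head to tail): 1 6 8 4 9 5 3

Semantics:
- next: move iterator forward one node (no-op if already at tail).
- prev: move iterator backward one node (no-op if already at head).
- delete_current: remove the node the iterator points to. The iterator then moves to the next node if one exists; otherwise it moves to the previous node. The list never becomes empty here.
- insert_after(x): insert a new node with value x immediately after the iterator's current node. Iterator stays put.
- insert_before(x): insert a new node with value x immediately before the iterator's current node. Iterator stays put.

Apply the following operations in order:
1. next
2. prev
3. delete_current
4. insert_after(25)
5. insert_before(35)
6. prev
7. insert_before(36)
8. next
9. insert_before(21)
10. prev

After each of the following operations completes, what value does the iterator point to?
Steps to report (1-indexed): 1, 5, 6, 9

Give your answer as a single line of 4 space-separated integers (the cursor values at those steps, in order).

After 1 (next): list=[1, 6, 8, 4, 9, 5, 3] cursor@6
After 2 (prev): list=[1, 6, 8, 4, 9, 5, 3] cursor@1
After 3 (delete_current): list=[6, 8, 4, 9, 5, 3] cursor@6
After 4 (insert_after(25)): list=[6, 25, 8, 4, 9, 5, 3] cursor@6
After 5 (insert_before(35)): list=[35, 6, 25, 8, 4, 9, 5, 3] cursor@6
After 6 (prev): list=[35, 6, 25, 8, 4, 9, 5, 3] cursor@35
After 7 (insert_before(36)): list=[36, 35, 6, 25, 8, 4, 9, 5, 3] cursor@35
After 8 (next): list=[36, 35, 6, 25, 8, 4, 9, 5, 3] cursor@6
After 9 (insert_before(21)): list=[36, 35, 21, 6, 25, 8, 4, 9, 5, 3] cursor@6
After 10 (prev): list=[36, 35, 21, 6, 25, 8, 4, 9, 5, 3] cursor@21

Answer: 6 6 35 6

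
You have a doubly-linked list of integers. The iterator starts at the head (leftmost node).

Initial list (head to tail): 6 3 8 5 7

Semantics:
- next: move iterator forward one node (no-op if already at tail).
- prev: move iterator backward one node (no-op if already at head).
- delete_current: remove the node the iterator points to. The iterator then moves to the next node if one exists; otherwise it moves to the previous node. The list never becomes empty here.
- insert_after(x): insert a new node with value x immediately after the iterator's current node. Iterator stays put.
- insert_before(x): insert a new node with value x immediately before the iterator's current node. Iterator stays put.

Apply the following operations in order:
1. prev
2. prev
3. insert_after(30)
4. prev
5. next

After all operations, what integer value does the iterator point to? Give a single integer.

After 1 (prev): list=[6, 3, 8, 5, 7] cursor@6
After 2 (prev): list=[6, 3, 8, 5, 7] cursor@6
After 3 (insert_after(30)): list=[6, 30, 3, 8, 5, 7] cursor@6
After 4 (prev): list=[6, 30, 3, 8, 5, 7] cursor@6
After 5 (next): list=[6, 30, 3, 8, 5, 7] cursor@30

Answer: 30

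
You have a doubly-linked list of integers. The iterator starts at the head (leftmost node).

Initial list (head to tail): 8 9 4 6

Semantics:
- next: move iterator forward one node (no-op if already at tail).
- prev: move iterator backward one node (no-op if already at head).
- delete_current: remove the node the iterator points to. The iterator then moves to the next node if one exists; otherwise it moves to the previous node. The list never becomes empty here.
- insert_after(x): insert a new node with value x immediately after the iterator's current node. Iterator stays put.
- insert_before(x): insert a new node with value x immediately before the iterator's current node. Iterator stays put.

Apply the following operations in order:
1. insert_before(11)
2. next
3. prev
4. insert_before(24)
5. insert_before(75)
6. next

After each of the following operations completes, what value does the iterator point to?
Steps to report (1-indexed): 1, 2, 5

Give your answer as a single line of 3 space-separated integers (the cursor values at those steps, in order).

After 1 (insert_before(11)): list=[11, 8, 9, 4, 6] cursor@8
After 2 (next): list=[11, 8, 9, 4, 6] cursor@9
After 3 (prev): list=[11, 8, 9, 4, 6] cursor@8
After 4 (insert_before(24)): list=[11, 24, 8, 9, 4, 6] cursor@8
After 5 (insert_before(75)): list=[11, 24, 75, 8, 9, 4, 6] cursor@8
After 6 (next): list=[11, 24, 75, 8, 9, 4, 6] cursor@9

Answer: 8 9 8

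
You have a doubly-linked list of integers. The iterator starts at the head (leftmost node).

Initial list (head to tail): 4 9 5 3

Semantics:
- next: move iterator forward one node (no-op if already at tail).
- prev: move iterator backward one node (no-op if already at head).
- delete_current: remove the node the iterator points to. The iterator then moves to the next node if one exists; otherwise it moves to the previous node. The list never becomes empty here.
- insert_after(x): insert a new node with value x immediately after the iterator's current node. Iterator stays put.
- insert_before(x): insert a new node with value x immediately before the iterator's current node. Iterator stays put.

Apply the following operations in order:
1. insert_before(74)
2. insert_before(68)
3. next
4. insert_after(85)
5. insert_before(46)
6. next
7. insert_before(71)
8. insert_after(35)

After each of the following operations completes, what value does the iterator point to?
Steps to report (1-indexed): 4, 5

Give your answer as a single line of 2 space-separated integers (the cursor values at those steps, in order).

Answer: 9 9

Derivation:
After 1 (insert_before(74)): list=[74, 4, 9, 5, 3] cursor@4
After 2 (insert_before(68)): list=[74, 68, 4, 9, 5, 3] cursor@4
After 3 (next): list=[74, 68, 4, 9, 5, 3] cursor@9
After 4 (insert_after(85)): list=[74, 68, 4, 9, 85, 5, 3] cursor@9
After 5 (insert_before(46)): list=[74, 68, 4, 46, 9, 85, 5, 3] cursor@9
After 6 (next): list=[74, 68, 4, 46, 9, 85, 5, 3] cursor@85
After 7 (insert_before(71)): list=[74, 68, 4, 46, 9, 71, 85, 5, 3] cursor@85
After 8 (insert_after(35)): list=[74, 68, 4, 46, 9, 71, 85, 35, 5, 3] cursor@85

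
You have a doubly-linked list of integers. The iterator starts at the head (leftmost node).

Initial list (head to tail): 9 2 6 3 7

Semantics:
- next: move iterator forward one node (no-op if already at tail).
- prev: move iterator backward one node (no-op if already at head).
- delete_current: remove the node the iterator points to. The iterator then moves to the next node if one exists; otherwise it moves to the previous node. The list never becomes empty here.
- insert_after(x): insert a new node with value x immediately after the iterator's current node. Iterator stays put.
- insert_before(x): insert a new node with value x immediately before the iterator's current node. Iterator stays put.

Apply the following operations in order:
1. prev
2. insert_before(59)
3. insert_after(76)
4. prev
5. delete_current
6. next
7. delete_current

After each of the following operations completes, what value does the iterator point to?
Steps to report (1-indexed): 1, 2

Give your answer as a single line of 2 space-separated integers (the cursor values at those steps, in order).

Answer: 9 9

Derivation:
After 1 (prev): list=[9, 2, 6, 3, 7] cursor@9
After 2 (insert_before(59)): list=[59, 9, 2, 6, 3, 7] cursor@9
After 3 (insert_after(76)): list=[59, 9, 76, 2, 6, 3, 7] cursor@9
After 4 (prev): list=[59, 9, 76, 2, 6, 3, 7] cursor@59
After 5 (delete_current): list=[9, 76, 2, 6, 3, 7] cursor@9
After 6 (next): list=[9, 76, 2, 6, 3, 7] cursor@76
After 7 (delete_current): list=[9, 2, 6, 3, 7] cursor@2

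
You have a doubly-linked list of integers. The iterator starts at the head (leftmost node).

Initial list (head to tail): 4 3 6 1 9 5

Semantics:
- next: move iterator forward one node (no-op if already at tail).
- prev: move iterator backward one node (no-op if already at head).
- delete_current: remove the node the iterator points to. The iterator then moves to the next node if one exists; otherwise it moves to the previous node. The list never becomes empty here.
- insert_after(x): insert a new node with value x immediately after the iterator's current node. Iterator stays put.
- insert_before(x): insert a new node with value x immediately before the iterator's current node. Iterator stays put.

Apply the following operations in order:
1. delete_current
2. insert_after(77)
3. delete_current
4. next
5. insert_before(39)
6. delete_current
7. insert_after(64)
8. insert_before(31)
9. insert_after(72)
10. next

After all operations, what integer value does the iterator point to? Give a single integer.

Answer: 72

Derivation:
After 1 (delete_current): list=[3, 6, 1, 9, 5] cursor@3
After 2 (insert_after(77)): list=[3, 77, 6, 1, 9, 5] cursor@3
After 3 (delete_current): list=[77, 6, 1, 9, 5] cursor@77
After 4 (next): list=[77, 6, 1, 9, 5] cursor@6
After 5 (insert_before(39)): list=[77, 39, 6, 1, 9, 5] cursor@6
After 6 (delete_current): list=[77, 39, 1, 9, 5] cursor@1
After 7 (insert_after(64)): list=[77, 39, 1, 64, 9, 5] cursor@1
After 8 (insert_before(31)): list=[77, 39, 31, 1, 64, 9, 5] cursor@1
After 9 (insert_after(72)): list=[77, 39, 31, 1, 72, 64, 9, 5] cursor@1
After 10 (next): list=[77, 39, 31, 1, 72, 64, 9, 5] cursor@72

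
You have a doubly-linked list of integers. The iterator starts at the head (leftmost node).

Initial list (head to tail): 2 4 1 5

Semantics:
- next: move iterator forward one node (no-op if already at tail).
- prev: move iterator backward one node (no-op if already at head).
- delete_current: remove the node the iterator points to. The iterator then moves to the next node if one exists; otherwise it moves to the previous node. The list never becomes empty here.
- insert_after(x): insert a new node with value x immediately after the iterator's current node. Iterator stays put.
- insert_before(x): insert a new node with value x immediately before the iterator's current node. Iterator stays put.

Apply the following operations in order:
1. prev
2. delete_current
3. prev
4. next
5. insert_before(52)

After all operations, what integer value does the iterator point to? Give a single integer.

After 1 (prev): list=[2, 4, 1, 5] cursor@2
After 2 (delete_current): list=[4, 1, 5] cursor@4
After 3 (prev): list=[4, 1, 5] cursor@4
After 4 (next): list=[4, 1, 5] cursor@1
After 5 (insert_before(52)): list=[4, 52, 1, 5] cursor@1

Answer: 1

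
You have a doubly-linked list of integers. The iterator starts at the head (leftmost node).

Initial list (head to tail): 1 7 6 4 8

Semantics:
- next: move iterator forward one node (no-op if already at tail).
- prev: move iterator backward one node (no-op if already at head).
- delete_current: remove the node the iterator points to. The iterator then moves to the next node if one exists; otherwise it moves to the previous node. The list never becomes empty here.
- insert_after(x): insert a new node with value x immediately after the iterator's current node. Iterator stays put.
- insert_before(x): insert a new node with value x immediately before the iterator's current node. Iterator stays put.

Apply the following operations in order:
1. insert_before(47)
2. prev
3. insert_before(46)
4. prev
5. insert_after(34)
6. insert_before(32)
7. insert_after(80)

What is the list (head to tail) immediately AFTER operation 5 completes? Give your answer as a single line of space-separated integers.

Answer: 46 34 47 1 7 6 4 8

Derivation:
After 1 (insert_before(47)): list=[47, 1, 7, 6, 4, 8] cursor@1
After 2 (prev): list=[47, 1, 7, 6, 4, 8] cursor@47
After 3 (insert_before(46)): list=[46, 47, 1, 7, 6, 4, 8] cursor@47
After 4 (prev): list=[46, 47, 1, 7, 6, 4, 8] cursor@46
After 5 (insert_after(34)): list=[46, 34, 47, 1, 7, 6, 4, 8] cursor@46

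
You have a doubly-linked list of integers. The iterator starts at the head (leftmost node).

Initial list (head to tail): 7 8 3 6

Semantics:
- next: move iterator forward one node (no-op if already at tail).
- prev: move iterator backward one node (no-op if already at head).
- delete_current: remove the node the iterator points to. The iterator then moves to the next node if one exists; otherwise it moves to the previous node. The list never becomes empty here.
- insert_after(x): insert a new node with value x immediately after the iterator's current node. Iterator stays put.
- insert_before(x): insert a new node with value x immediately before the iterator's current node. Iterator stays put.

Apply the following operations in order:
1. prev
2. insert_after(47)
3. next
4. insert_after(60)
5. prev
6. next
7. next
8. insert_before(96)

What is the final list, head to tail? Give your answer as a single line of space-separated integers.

Answer: 7 47 96 60 8 3 6

Derivation:
After 1 (prev): list=[7, 8, 3, 6] cursor@7
After 2 (insert_after(47)): list=[7, 47, 8, 3, 6] cursor@7
After 3 (next): list=[7, 47, 8, 3, 6] cursor@47
After 4 (insert_after(60)): list=[7, 47, 60, 8, 3, 6] cursor@47
After 5 (prev): list=[7, 47, 60, 8, 3, 6] cursor@7
After 6 (next): list=[7, 47, 60, 8, 3, 6] cursor@47
After 7 (next): list=[7, 47, 60, 8, 3, 6] cursor@60
After 8 (insert_before(96)): list=[7, 47, 96, 60, 8, 3, 6] cursor@60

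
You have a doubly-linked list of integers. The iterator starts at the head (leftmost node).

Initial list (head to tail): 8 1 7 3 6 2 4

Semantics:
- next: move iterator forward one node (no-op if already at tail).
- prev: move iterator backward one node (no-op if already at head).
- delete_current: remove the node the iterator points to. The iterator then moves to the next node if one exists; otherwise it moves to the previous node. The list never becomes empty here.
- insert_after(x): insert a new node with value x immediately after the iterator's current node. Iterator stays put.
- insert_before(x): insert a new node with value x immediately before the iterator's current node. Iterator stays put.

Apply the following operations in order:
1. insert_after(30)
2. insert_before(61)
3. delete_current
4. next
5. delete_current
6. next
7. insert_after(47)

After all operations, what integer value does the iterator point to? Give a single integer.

After 1 (insert_after(30)): list=[8, 30, 1, 7, 3, 6, 2, 4] cursor@8
After 2 (insert_before(61)): list=[61, 8, 30, 1, 7, 3, 6, 2, 4] cursor@8
After 3 (delete_current): list=[61, 30, 1, 7, 3, 6, 2, 4] cursor@30
After 4 (next): list=[61, 30, 1, 7, 3, 6, 2, 4] cursor@1
After 5 (delete_current): list=[61, 30, 7, 3, 6, 2, 4] cursor@7
After 6 (next): list=[61, 30, 7, 3, 6, 2, 4] cursor@3
After 7 (insert_after(47)): list=[61, 30, 7, 3, 47, 6, 2, 4] cursor@3

Answer: 3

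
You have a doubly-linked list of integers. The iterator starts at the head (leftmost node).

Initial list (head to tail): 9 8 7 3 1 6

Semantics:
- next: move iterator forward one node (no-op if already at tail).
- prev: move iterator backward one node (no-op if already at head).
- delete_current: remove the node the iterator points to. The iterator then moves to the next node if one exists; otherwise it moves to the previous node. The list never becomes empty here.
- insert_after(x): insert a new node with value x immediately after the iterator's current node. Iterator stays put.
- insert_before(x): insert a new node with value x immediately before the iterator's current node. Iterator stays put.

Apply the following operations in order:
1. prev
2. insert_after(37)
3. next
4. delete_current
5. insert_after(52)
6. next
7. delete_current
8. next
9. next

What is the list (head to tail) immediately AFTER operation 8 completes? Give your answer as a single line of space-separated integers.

Answer: 9 8 7 3 1 6

Derivation:
After 1 (prev): list=[9, 8, 7, 3, 1, 6] cursor@9
After 2 (insert_after(37)): list=[9, 37, 8, 7, 3, 1, 6] cursor@9
After 3 (next): list=[9, 37, 8, 7, 3, 1, 6] cursor@37
After 4 (delete_current): list=[9, 8, 7, 3, 1, 6] cursor@8
After 5 (insert_after(52)): list=[9, 8, 52, 7, 3, 1, 6] cursor@8
After 6 (next): list=[9, 8, 52, 7, 3, 1, 6] cursor@52
After 7 (delete_current): list=[9, 8, 7, 3, 1, 6] cursor@7
After 8 (next): list=[9, 8, 7, 3, 1, 6] cursor@3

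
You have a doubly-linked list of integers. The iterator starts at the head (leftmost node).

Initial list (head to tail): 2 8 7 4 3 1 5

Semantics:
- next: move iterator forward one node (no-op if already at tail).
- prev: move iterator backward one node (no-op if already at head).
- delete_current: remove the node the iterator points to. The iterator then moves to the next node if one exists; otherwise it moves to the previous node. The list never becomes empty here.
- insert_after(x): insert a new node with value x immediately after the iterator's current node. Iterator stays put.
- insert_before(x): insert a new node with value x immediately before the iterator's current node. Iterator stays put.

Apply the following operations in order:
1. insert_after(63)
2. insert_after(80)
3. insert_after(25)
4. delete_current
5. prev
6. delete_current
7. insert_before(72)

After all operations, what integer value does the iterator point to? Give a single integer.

After 1 (insert_after(63)): list=[2, 63, 8, 7, 4, 3, 1, 5] cursor@2
After 2 (insert_after(80)): list=[2, 80, 63, 8, 7, 4, 3, 1, 5] cursor@2
After 3 (insert_after(25)): list=[2, 25, 80, 63, 8, 7, 4, 3, 1, 5] cursor@2
After 4 (delete_current): list=[25, 80, 63, 8, 7, 4, 3, 1, 5] cursor@25
After 5 (prev): list=[25, 80, 63, 8, 7, 4, 3, 1, 5] cursor@25
After 6 (delete_current): list=[80, 63, 8, 7, 4, 3, 1, 5] cursor@80
After 7 (insert_before(72)): list=[72, 80, 63, 8, 7, 4, 3, 1, 5] cursor@80

Answer: 80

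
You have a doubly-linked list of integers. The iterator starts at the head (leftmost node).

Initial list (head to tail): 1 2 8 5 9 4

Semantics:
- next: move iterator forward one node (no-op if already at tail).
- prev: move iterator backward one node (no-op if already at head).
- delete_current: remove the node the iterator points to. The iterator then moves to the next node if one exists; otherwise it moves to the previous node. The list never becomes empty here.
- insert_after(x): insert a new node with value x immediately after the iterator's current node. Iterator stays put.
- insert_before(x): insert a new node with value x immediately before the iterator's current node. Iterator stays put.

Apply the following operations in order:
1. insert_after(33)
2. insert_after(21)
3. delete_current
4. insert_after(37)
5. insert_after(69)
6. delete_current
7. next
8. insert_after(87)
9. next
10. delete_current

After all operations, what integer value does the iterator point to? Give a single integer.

After 1 (insert_after(33)): list=[1, 33, 2, 8, 5, 9, 4] cursor@1
After 2 (insert_after(21)): list=[1, 21, 33, 2, 8, 5, 9, 4] cursor@1
After 3 (delete_current): list=[21, 33, 2, 8, 5, 9, 4] cursor@21
After 4 (insert_after(37)): list=[21, 37, 33, 2, 8, 5, 9, 4] cursor@21
After 5 (insert_after(69)): list=[21, 69, 37, 33, 2, 8, 5, 9, 4] cursor@21
After 6 (delete_current): list=[69, 37, 33, 2, 8, 5, 9, 4] cursor@69
After 7 (next): list=[69, 37, 33, 2, 8, 5, 9, 4] cursor@37
After 8 (insert_after(87)): list=[69, 37, 87, 33, 2, 8, 5, 9, 4] cursor@37
After 9 (next): list=[69, 37, 87, 33, 2, 8, 5, 9, 4] cursor@87
After 10 (delete_current): list=[69, 37, 33, 2, 8, 5, 9, 4] cursor@33

Answer: 33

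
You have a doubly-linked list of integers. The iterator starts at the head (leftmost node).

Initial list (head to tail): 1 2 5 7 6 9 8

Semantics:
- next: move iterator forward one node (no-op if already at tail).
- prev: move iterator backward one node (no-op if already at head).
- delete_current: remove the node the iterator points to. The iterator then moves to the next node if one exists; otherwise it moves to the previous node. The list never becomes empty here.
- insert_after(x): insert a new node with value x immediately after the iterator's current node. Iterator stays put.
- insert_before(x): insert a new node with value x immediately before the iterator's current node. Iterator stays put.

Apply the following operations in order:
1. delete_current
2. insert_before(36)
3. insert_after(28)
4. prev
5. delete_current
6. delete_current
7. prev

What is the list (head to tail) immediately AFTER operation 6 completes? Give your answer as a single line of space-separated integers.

Answer: 28 5 7 6 9 8

Derivation:
After 1 (delete_current): list=[2, 5, 7, 6, 9, 8] cursor@2
After 2 (insert_before(36)): list=[36, 2, 5, 7, 6, 9, 8] cursor@2
After 3 (insert_after(28)): list=[36, 2, 28, 5, 7, 6, 9, 8] cursor@2
After 4 (prev): list=[36, 2, 28, 5, 7, 6, 9, 8] cursor@36
After 5 (delete_current): list=[2, 28, 5, 7, 6, 9, 8] cursor@2
After 6 (delete_current): list=[28, 5, 7, 6, 9, 8] cursor@28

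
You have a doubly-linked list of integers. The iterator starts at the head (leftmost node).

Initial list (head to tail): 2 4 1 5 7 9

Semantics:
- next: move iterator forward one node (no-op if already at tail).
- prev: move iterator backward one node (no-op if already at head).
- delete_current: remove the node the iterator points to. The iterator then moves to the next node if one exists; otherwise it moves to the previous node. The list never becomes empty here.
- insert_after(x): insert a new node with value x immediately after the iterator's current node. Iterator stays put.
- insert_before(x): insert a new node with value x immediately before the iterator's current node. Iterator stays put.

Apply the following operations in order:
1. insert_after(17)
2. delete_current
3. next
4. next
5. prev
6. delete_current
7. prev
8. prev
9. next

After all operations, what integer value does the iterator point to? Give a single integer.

After 1 (insert_after(17)): list=[2, 17, 4, 1, 5, 7, 9] cursor@2
After 2 (delete_current): list=[17, 4, 1, 5, 7, 9] cursor@17
After 3 (next): list=[17, 4, 1, 5, 7, 9] cursor@4
After 4 (next): list=[17, 4, 1, 5, 7, 9] cursor@1
After 5 (prev): list=[17, 4, 1, 5, 7, 9] cursor@4
After 6 (delete_current): list=[17, 1, 5, 7, 9] cursor@1
After 7 (prev): list=[17, 1, 5, 7, 9] cursor@17
After 8 (prev): list=[17, 1, 5, 7, 9] cursor@17
After 9 (next): list=[17, 1, 5, 7, 9] cursor@1

Answer: 1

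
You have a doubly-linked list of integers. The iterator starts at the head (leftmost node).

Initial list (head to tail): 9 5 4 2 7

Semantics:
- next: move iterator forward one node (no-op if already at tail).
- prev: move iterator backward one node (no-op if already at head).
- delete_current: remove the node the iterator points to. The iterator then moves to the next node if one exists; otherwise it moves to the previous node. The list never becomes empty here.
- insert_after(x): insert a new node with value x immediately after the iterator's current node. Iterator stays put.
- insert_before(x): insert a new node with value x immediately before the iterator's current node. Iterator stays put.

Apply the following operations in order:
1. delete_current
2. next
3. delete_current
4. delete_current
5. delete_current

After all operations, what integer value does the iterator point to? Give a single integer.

After 1 (delete_current): list=[5, 4, 2, 7] cursor@5
After 2 (next): list=[5, 4, 2, 7] cursor@4
After 3 (delete_current): list=[5, 2, 7] cursor@2
After 4 (delete_current): list=[5, 7] cursor@7
After 5 (delete_current): list=[5] cursor@5

Answer: 5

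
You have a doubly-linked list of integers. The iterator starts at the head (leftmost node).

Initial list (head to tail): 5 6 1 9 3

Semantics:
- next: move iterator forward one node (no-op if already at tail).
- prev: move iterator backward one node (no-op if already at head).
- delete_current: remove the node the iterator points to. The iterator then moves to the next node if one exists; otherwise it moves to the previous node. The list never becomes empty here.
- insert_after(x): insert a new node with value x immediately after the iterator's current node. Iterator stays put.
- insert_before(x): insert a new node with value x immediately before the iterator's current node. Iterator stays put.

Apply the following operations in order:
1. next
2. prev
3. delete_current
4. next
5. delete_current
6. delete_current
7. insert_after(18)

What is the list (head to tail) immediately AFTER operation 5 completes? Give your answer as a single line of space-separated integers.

After 1 (next): list=[5, 6, 1, 9, 3] cursor@6
After 2 (prev): list=[5, 6, 1, 9, 3] cursor@5
After 3 (delete_current): list=[6, 1, 9, 3] cursor@6
After 4 (next): list=[6, 1, 9, 3] cursor@1
After 5 (delete_current): list=[6, 9, 3] cursor@9

Answer: 6 9 3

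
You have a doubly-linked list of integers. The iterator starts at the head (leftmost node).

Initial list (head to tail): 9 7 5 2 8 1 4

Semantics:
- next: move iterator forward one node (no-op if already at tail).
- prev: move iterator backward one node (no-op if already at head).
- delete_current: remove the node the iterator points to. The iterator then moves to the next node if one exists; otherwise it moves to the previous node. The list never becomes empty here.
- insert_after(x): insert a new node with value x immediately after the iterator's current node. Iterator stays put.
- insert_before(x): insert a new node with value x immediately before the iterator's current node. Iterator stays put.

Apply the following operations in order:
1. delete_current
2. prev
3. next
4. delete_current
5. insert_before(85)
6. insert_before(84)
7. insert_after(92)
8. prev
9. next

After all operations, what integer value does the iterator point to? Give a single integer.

Answer: 2

Derivation:
After 1 (delete_current): list=[7, 5, 2, 8, 1, 4] cursor@7
After 2 (prev): list=[7, 5, 2, 8, 1, 4] cursor@7
After 3 (next): list=[7, 5, 2, 8, 1, 4] cursor@5
After 4 (delete_current): list=[7, 2, 8, 1, 4] cursor@2
After 5 (insert_before(85)): list=[7, 85, 2, 8, 1, 4] cursor@2
After 6 (insert_before(84)): list=[7, 85, 84, 2, 8, 1, 4] cursor@2
After 7 (insert_after(92)): list=[7, 85, 84, 2, 92, 8, 1, 4] cursor@2
After 8 (prev): list=[7, 85, 84, 2, 92, 8, 1, 4] cursor@84
After 9 (next): list=[7, 85, 84, 2, 92, 8, 1, 4] cursor@2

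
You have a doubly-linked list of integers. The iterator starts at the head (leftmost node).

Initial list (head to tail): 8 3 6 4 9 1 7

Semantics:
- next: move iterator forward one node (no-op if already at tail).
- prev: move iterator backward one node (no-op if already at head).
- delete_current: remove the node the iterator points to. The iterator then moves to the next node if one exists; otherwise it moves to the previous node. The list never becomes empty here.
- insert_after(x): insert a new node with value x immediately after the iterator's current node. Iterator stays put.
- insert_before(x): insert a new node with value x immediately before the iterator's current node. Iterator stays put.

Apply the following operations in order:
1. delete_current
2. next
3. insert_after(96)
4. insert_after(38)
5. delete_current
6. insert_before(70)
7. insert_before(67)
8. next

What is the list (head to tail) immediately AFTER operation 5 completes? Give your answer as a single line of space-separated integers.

Answer: 3 38 96 4 9 1 7

Derivation:
After 1 (delete_current): list=[3, 6, 4, 9, 1, 7] cursor@3
After 2 (next): list=[3, 6, 4, 9, 1, 7] cursor@6
After 3 (insert_after(96)): list=[3, 6, 96, 4, 9, 1, 7] cursor@6
After 4 (insert_after(38)): list=[3, 6, 38, 96, 4, 9, 1, 7] cursor@6
After 5 (delete_current): list=[3, 38, 96, 4, 9, 1, 7] cursor@38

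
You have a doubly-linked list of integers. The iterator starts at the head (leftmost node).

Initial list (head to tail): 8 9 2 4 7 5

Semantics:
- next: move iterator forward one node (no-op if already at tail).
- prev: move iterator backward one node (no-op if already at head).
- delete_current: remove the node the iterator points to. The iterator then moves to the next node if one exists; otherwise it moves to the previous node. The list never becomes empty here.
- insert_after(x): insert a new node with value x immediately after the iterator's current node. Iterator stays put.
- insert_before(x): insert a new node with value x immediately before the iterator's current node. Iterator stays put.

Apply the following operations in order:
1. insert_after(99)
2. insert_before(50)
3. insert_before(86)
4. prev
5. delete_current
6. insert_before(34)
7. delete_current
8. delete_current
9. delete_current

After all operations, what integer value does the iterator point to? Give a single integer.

Answer: 2

Derivation:
After 1 (insert_after(99)): list=[8, 99, 9, 2, 4, 7, 5] cursor@8
After 2 (insert_before(50)): list=[50, 8, 99, 9, 2, 4, 7, 5] cursor@8
After 3 (insert_before(86)): list=[50, 86, 8, 99, 9, 2, 4, 7, 5] cursor@8
After 4 (prev): list=[50, 86, 8, 99, 9, 2, 4, 7, 5] cursor@86
After 5 (delete_current): list=[50, 8, 99, 9, 2, 4, 7, 5] cursor@8
After 6 (insert_before(34)): list=[50, 34, 8, 99, 9, 2, 4, 7, 5] cursor@8
After 7 (delete_current): list=[50, 34, 99, 9, 2, 4, 7, 5] cursor@99
After 8 (delete_current): list=[50, 34, 9, 2, 4, 7, 5] cursor@9
After 9 (delete_current): list=[50, 34, 2, 4, 7, 5] cursor@2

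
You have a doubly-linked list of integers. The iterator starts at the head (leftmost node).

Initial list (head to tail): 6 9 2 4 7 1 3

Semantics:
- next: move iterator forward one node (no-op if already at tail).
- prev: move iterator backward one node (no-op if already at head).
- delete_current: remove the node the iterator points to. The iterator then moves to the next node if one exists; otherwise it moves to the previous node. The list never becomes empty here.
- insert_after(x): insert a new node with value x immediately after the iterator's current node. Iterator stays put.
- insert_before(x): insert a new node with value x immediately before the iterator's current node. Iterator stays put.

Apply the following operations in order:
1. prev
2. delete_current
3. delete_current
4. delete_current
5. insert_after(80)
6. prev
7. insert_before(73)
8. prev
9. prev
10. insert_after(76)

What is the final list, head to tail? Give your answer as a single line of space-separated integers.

Answer: 73 76 4 80 7 1 3

Derivation:
After 1 (prev): list=[6, 9, 2, 4, 7, 1, 3] cursor@6
After 2 (delete_current): list=[9, 2, 4, 7, 1, 3] cursor@9
After 3 (delete_current): list=[2, 4, 7, 1, 3] cursor@2
After 4 (delete_current): list=[4, 7, 1, 3] cursor@4
After 5 (insert_after(80)): list=[4, 80, 7, 1, 3] cursor@4
After 6 (prev): list=[4, 80, 7, 1, 3] cursor@4
After 7 (insert_before(73)): list=[73, 4, 80, 7, 1, 3] cursor@4
After 8 (prev): list=[73, 4, 80, 7, 1, 3] cursor@73
After 9 (prev): list=[73, 4, 80, 7, 1, 3] cursor@73
After 10 (insert_after(76)): list=[73, 76, 4, 80, 7, 1, 3] cursor@73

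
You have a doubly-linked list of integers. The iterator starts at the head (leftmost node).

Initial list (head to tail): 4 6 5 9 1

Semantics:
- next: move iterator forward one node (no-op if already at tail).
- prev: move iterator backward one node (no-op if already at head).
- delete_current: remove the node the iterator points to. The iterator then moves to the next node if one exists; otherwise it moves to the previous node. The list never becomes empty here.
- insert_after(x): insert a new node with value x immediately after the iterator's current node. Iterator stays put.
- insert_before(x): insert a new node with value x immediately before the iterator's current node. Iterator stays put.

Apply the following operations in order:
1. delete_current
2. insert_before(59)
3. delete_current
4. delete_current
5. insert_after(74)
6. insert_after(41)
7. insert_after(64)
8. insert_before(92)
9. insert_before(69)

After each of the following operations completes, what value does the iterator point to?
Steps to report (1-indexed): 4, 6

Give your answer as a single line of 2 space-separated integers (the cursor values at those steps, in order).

Answer: 9 9

Derivation:
After 1 (delete_current): list=[6, 5, 9, 1] cursor@6
After 2 (insert_before(59)): list=[59, 6, 5, 9, 1] cursor@6
After 3 (delete_current): list=[59, 5, 9, 1] cursor@5
After 4 (delete_current): list=[59, 9, 1] cursor@9
After 5 (insert_after(74)): list=[59, 9, 74, 1] cursor@9
After 6 (insert_after(41)): list=[59, 9, 41, 74, 1] cursor@9
After 7 (insert_after(64)): list=[59, 9, 64, 41, 74, 1] cursor@9
After 8 (insert_before(92)): list=[59, 92, 9, 64, 41, 74, 1] cursor@9
After 9 (insert_before(69)): list=[59, 92, 69, 9, 64, 41, 74, 1] cursor@9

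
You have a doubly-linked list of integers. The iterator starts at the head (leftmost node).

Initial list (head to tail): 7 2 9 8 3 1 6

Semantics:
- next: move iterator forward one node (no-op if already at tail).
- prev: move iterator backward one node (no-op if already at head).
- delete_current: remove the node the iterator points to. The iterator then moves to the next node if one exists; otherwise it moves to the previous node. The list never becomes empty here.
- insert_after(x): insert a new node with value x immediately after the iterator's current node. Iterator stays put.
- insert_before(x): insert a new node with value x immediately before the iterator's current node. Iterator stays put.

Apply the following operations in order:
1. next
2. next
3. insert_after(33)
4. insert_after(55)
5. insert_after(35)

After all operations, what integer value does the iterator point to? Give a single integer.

Answer: 9

Derivation:
After 1 (next): list=[7, 2, 9, 8, 3, 1, 6] cursor@2
After 2 (next): list=[7, 2, 9, 8, 3, 1, 6] cursor@9
After 3 (insert_after(33)): list=[7, 2, 9, 33, 8, 3, 1, 6] cursor@9
After 4 (insert_after(55)): list=[7, 2, 9, 55, 33, 8, 3, 1, 6] cursor@9
After 5 (insert_after(35)): list=[7, 2, 9, 35, 55, 33, 8, 3, 1, 6] cursor@9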